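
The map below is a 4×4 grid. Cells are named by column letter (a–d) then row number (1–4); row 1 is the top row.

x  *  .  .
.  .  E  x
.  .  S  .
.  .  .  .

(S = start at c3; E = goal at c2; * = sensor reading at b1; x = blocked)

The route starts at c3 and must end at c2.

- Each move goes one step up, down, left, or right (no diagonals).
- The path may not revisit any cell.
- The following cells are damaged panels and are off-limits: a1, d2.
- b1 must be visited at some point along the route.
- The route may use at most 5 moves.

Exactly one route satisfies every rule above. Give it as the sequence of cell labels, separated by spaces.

c3 b3 b2 b1 c1 c2

Any route must reach b1 and still end at c2 within 5 moves, so the order of the required stops is forced.
Route from c3: left to b3, 2× up (reaching b1), right to c1, down to c2 — 5 moves in all.
Check: all required cells visited; 5 ≤ 5 moves.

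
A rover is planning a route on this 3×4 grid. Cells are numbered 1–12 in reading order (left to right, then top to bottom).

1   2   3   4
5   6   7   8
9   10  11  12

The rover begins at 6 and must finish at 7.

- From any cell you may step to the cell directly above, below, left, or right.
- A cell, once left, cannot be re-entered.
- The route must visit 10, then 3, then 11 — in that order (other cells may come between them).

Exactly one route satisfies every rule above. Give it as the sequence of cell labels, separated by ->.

The waypoints must appear in the order 10, 3, 11, with no cell reused.
Route from 6: down to 10, left to 9, 2× up (reaching 1), 3× right (reaching 4), 2× down (reaching 12), left to 11, up to 7 — 11 moves in all.
Check: order respected (10 at step 1, 3 at step 6, 11 at step 10).

6 -> 10 -> 9 -> 5 -> 1 -> 2 -> 3 -> 4 -> 8 -> 12 -> 11 -> 7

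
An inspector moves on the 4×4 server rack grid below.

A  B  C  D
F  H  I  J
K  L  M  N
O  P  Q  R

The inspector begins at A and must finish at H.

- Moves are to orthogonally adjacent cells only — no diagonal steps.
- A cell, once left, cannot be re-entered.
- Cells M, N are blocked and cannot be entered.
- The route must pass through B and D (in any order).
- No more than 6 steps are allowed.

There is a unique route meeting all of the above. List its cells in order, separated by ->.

The 6-move cap with required stops at B, D leaves no slack for detours.
Route from A: 3× right (reaching D), down to J, 2× left (reaching H) — 6 moves in all.
Check: all required cells visited; 6 ≤ 6 moves.

A -> B -> C -> D -> J -> I -> H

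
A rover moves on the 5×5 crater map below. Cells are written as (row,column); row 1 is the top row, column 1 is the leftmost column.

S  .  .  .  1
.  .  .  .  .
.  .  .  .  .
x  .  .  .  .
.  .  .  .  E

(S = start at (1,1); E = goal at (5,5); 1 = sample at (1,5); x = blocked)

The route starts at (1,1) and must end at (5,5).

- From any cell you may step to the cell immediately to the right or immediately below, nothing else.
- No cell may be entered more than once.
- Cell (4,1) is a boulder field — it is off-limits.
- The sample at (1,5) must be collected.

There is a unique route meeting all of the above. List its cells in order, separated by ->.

(1,1) -> (1,2) -> (1,3) -> (1,4) -> (1,5) -> (2,5) -> (3,5) -> (4,5) -> (5,5)

Moves only go right or down, so the column and row indices never decrease.
Route from (1,1): 4× right (reaching (1,5)), 4× down (reaching (5,5)) — 8 moves in all.
Check: all required cells visited.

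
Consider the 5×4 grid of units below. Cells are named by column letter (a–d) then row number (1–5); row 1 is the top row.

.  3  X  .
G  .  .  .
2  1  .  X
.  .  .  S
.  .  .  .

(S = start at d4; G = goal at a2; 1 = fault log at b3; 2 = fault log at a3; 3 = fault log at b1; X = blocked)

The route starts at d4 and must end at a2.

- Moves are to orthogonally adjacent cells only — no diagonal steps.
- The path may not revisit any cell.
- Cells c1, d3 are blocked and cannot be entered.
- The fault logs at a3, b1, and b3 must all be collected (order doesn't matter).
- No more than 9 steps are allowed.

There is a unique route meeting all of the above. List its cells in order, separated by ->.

Any route must reach a3, b1, and b3 and still end at a2 within 9 moves, so the order of the required stops is forced.
Route from d4: 3× left (reaching a4), up to a3, right to b3, 2× up (reaching b1), left to a1, down to a2 — 9 moves in all.
Check: all required cells visited; 9 ≤ 9 moves.

d4 -> c4 -> b4 -> a4 -> a3 -> b3 -> b2 -> b1 -> a1 -> a2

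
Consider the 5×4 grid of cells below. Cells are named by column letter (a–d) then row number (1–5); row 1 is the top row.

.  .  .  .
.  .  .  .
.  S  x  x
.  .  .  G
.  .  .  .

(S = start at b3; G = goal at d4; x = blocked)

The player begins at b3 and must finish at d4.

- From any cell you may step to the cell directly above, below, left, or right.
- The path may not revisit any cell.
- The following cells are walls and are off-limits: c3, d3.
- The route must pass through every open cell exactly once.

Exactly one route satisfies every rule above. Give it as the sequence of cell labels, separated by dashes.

b3 - b2 - c2 - d2 - d1 - c1 - b1 - a1 - a2 - a3 - a4 - a5 - b5 - b4 - c4 - c5 - d5 - d4

Need to visit all 18 open cells exactly once, starting at b3 and ending at d4.
Cell a1 has only two open neighbours (a2 and b1), so the path must pass straight through it: one of those is the cell it's entered from and the other is where it exits.
Route from b3: up 1 to b2, right 2 to d2, up 1 to d1, left 3 to a1, down 4 to a5, right 1 to b5, up 1 to b4, right 1 to c4, down 1 to c5, right 1 to d5, up 1 to d4 — 17 moves in all.
Check: all 18 open cells covered.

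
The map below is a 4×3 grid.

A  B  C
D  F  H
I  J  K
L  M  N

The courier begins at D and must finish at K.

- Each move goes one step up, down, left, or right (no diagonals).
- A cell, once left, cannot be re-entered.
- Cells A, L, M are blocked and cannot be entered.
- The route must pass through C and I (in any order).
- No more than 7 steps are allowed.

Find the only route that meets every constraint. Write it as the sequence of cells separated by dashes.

Any route must reach C and I and still end at K within 7 moves, so the order of the required stops is forced.
Route from D: down to I, right to J, 2× up (reaching B), right to C, 2× down (reaching K) — 7 moves in all.
Check: all required cells visited; 7 ≤ 7 moves.

D - I - J - F - B - C - H - K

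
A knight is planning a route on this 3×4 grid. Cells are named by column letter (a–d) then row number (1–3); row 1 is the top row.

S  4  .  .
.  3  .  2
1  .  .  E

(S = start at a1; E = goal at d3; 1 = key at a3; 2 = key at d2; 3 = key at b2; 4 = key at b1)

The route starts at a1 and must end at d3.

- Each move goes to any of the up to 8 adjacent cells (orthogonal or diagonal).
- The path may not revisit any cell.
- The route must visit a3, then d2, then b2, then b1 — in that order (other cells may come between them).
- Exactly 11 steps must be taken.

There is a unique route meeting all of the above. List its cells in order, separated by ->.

The waypoints must appear in the order a3, d2, b2, b1, with no cell reused.
Route from a1: down 2 to a3, right 2 to c3, up-right 1 to d2, up 1 to d1, left 1 to c1, down-left 1 to b2, up 1 to b1, down-right 2 to d3 — 11 moves in all.
Check: order respected (1 at step 2, 2 at step 5, 3 at step 8, 4 at step 9); 11 moves as required.

a1 -> a2 -> a3 -> b3 -> c3 -> d2 -> d1 -> c1 -> b2 -> b1 -> c2 -> d3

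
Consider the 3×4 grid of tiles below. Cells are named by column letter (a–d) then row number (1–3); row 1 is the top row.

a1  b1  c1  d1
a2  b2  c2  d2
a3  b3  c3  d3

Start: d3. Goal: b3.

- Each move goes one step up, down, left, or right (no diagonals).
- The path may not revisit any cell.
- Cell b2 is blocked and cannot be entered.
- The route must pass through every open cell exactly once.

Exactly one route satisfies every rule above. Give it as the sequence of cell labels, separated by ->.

d3 -> c3 -> c2 -> d2 -> d1 -> c1 -> b1 -> a1 -> a2 -> a3 -> b3

Need to visit all 11 open cells exactly once, starting at d3 and ending at b3.
Cell d1 has only two open neighbours (d2 and c1), so the path must pass straight through it: one of those is the cell it's entered from and the other is where it exits.
Route from d3: left to c3, up to c2, right to d2, up to d1, 3× left (reaching a1), 2× down (reaching a3), right to b3 — 10 moves in all.
Check: all 11 open cells covered.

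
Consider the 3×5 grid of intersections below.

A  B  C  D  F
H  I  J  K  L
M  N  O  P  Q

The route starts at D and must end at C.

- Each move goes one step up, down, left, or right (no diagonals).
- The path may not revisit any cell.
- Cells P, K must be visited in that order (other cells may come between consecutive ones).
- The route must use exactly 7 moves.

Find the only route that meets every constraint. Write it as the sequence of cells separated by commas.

The waypoints must appear in the order P, K, with no cell reused.
Route from D: right 1 to F, down 2 to Q, left 1 to P, up 1 to K, left 1 to J, up 1 to C — 7 moves in all.
Check: order respected (P at step 4, K at step 5); 7 moves as required.

D, F, L, Q, P, K, J, C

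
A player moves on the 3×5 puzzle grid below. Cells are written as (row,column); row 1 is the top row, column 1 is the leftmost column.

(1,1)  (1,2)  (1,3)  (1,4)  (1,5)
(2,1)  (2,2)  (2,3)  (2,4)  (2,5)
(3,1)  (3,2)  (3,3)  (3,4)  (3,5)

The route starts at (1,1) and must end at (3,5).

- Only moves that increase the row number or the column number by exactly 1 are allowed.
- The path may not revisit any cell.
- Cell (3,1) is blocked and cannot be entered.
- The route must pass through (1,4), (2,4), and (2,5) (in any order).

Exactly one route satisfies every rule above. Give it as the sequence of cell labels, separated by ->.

(1,1) -> (1,2) -> (1,3) -> (1,4) -> (2,4) -> (2,5) -> (3,5)

Moves only go right or down, so the column and row indices never decrease.
Route from (1,1): right 3 to (1,4), down 1 to (2,4), right 1 to (2,5), down 1 to (3,5) — 6 moves in all.
Check: all required cells visited.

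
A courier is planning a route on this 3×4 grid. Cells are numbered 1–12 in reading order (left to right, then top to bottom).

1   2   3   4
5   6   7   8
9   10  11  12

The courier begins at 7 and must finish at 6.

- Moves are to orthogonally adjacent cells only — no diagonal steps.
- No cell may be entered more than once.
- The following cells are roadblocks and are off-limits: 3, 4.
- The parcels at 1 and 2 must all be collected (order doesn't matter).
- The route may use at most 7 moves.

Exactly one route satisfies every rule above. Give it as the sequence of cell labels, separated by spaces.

7 11 10 9 5 1 2 6

Any route must reach 1 and 2 and still end at 6 within 7 moves, so the order of the required stops is forced.
Route from 7: down 1 to 11, left 2 to 9, up 2 to 1, right 1 to 2, down 1 to 6 — 7 moves in all.
Check: all required cells visited; 7 ≤ 7 moves.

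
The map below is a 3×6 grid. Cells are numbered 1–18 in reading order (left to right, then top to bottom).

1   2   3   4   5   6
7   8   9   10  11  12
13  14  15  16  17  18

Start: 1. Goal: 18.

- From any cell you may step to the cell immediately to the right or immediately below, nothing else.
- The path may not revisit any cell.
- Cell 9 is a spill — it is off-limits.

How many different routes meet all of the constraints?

A right/down-only route from 1 to 18 makes exactly 2 down-moves and 5 right-moves in some order.
With no other constraints that would be C(7,2) = 21 routes.
Subtract routes through each blocked cell (inclusion–exclusion for overlaps): − through 9: 12 → 9.
That gives 9 routes.

9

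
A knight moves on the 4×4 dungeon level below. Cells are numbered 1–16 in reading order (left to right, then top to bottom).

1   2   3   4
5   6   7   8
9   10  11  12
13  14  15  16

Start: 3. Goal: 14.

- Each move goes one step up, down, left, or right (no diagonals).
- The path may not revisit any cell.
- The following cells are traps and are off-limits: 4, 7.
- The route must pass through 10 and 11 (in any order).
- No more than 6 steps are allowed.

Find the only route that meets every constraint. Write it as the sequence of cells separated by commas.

3, 2, 6, 10, 11, 15, 14

The budget equals the shortest possible length, so every move has to be on a shortest route through the required cells.
Route from 3: left 1 to 2, down 2 to 10, right 1 to 11, down 1 to 15, left 1 to 14 — 6 moves in all.
Check: all required cells visited; 6 ≤ 6 moves.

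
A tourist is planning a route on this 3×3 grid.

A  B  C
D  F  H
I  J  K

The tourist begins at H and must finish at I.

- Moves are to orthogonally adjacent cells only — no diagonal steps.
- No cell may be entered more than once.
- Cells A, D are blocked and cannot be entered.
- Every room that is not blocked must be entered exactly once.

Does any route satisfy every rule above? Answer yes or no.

Colour the cells like a checkerboard: each orthogonal step flips colour, so a Hamiltonian route alternates colours. Here there are 4 cells of one colour and 3 of the other, with start on the opposite colour to the goal — the counts and endpoints can't be arranged into an alternating sequence of length 7, so no Hamiltonian route exists.

no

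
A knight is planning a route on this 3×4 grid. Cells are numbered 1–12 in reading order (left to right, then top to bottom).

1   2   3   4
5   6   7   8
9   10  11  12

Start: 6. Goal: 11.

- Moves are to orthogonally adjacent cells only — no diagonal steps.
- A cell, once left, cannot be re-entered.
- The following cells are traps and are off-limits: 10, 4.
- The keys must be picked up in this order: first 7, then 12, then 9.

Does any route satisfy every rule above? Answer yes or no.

9 must be visited but has only one open neighbour (5), and it is neither the start nor the goal — the route would have to enter and leave through 5, re-entering it.

no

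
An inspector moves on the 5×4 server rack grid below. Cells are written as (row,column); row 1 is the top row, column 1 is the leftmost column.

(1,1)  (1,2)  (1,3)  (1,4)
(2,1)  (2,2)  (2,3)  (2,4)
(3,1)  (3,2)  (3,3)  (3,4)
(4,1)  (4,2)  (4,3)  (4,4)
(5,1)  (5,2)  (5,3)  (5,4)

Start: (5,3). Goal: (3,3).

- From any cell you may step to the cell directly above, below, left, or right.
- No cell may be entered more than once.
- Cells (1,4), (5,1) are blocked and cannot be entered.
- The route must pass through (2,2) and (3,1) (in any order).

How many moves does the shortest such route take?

8

Any route passes through (2,2) and (3,1) in some order between (5,3) and (3,3). Summing Manhattan distances along each leg and taking the cheapest ordering ((5,3) → (2,2) → (3,1) → (3,3)) gives a lower bound of 4 + 2 + 2 = 8 moves.
A route of 8 moves achieves this: (5,3) → (4,3) → (4,2) → (3,2) → (3,1) → (2,1) → (2,2) → (2,3) → (3,3).
Since 8 matches the lower bound, it is optimal.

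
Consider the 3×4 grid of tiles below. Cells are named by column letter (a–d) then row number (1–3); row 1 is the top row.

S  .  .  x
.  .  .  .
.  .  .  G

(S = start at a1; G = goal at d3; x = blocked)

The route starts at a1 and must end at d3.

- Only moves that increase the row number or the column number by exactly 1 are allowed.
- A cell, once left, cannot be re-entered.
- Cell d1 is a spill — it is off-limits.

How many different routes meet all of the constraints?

A right/down-only route from a1 to d3 makes exactly 2 down-moves and 3 right-moves in some order.
With no other constraints that would be C(5,2) = 10 routes.
Subtract routes through each blocked cell (inclusion–exclusion for overlaps): − through d1: 1 → 9.
That gives 9 routes.

9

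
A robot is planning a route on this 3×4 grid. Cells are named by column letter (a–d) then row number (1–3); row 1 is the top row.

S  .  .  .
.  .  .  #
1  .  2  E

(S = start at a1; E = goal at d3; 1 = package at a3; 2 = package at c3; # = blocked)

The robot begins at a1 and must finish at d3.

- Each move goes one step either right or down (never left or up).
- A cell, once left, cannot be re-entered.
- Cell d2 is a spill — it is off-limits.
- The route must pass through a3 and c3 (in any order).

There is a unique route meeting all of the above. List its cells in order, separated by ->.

Moves only go right or down, so the column and row indices never decrease.
Route from a1: down 2 to a3, right 3 to d3 — 5 moves in all.
Check: all required cells visited.

a1 -> a2 -> a3 -> b3 -> c3 -> d3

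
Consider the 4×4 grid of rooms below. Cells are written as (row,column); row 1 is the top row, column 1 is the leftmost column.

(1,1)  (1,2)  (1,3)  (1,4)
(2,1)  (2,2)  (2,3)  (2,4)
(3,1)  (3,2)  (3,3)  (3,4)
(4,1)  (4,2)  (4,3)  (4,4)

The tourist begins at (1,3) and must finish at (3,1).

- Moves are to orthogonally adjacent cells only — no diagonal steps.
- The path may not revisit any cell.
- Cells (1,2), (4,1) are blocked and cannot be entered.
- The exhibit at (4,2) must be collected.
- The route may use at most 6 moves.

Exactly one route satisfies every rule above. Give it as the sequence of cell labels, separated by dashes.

The budget equals the shortest possible length, so every move has to be on a shortest route through the required cells.
Route from (1,3): down 3 to (4,3), left 1 to (4,2), up 1 to (3,2), left 1 to (3,1) — 6 moves in all.
Check: all required cells visited; 6 ≤ 6 moves.

(1,3) - (2,3) - (3,3) - (4,3) - (4,2) - (3,2) - (3,1)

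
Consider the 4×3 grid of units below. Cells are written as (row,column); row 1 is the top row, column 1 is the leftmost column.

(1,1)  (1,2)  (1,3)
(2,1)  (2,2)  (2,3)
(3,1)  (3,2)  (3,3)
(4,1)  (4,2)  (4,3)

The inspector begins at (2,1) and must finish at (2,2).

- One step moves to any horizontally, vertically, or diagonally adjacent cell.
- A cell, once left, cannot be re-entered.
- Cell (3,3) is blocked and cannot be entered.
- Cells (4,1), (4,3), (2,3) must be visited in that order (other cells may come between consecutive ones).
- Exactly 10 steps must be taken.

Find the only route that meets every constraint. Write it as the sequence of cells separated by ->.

(2,1) -> (3,1) -> (4,1) -> (4,2) -> (4,3) -> (3,2) -> (2,3) -> (1,3) -> (1,2) -> (1,1) -> (2,2)

The waypoints must appear in the order (4,1), (4,3), (2,3), with no cell reused.
Route from (2,1): down 2 to (4,1), right 2 to (4,3), up-left 1 to (3,2), up-right 1 to (2,3), up 1 to (1,3), left 2 to (1,1), down-right 1 to (2,2) — 10 moves in all.
Check: order respected ((4,1) at step 2, (4,3) at step 4, (2,3) at step 6); 10 moves as required.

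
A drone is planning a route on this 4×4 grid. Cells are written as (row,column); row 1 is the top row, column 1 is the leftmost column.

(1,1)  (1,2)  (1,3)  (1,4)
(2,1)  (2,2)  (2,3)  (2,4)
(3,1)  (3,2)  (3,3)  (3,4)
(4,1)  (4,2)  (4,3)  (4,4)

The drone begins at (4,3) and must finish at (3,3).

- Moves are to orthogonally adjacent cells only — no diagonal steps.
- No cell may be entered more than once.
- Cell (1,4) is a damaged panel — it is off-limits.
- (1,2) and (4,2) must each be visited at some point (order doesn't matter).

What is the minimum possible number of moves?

7

Any route passes through (1,2) and (4,2) in some order between (4,3) and (3,3). Summing Manhattan distances along each leg and taking the cheapest ordering ((4,3) → (4,2) → (1,2) → (3,3)) gives a lower bound of 1 + 3 + 3 = 7 moves.
A route of 7 moves achieves this: (4,3) → (4,2) → (3,2) → (2,2) → (1,2) → (1,3) → (2,3) → (3,3).
Since 7 matches the lower bound, it is optimal.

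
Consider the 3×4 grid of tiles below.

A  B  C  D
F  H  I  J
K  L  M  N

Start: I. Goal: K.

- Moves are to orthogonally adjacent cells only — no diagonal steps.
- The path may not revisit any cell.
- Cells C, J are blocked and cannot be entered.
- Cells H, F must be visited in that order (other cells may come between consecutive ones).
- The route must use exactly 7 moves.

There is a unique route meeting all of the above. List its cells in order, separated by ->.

I -> M -> L -> H -> B -> A -> F -> K

The waypoints must appear in the order H, F, with no cell reused.
Route from I: down 1 to M, left 1 to L, up 2 to B, left 1 to A, down 2 to K — 7 moves in all.
Check: order respected (H at step 3, F at step 6); 7 moves as required.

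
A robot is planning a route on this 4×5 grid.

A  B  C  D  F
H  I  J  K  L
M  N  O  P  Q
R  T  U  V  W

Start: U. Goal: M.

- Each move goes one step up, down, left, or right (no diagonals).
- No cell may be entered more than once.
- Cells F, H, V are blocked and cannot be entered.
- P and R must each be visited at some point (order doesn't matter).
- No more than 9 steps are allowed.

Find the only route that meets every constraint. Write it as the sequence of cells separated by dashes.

The 9-move cap with required stops at P, R leaves no slack for detours.
Route from U: up 1 to O, right 1 to P, up 1 to K, left 2 to I, down 2 to T, left 1 to R, up 1 to M — 9 moves in all.
Check: all required cells visited; 9 ≤ 9 moves.

U - O - P - K - J - I - N - T - R - M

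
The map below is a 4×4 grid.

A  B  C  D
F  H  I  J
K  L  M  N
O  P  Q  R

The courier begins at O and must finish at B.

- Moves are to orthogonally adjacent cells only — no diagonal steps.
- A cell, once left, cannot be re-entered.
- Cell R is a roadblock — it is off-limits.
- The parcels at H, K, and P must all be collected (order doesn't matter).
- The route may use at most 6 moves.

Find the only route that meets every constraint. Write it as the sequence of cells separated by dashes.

O - P - L - K - F - H - B

The budget equals the shortest possible length, so every move has to be on a shortest route through the required cells.
Route from O: right 1 to P, up 1 to L, left 1 to K, up 1 to F, right 1 to H, up 1 to B — 6 moves in all.
Check: all required cells visited; 6 ≤ 6 moves.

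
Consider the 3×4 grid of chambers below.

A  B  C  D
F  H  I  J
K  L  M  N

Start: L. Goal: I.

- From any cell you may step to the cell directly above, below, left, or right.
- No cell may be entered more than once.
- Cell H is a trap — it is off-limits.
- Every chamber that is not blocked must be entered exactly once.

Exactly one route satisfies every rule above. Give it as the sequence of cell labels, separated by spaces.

Need to visit all 11 open cells exactly once, starting at L and ending at I.
Cell N has only two open neighbours (J and M), so the path must pass straight through it: one of those is the cell it's entered from and the other is where it exits.
Route from L: left 1 to K, up 2 to A, right 3 to D, down 2 to N, left 1 to M, up 1 to I — 10 moves in all.
Check: all 11 open cells covered.

L K F A B C D J N M I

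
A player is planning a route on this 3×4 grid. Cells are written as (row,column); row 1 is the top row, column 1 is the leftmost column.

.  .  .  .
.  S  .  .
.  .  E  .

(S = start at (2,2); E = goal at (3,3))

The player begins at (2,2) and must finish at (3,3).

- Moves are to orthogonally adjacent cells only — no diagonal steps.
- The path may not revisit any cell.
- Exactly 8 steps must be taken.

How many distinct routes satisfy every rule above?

Need simple routes of exactly 8 moves from (2,2) to (3,3) (Manhattan distance 2, so 3 moves are spent on a detour and 3 undoing it).
Enumerating: (2,2) (3,2) (3,1) (2,1) (1,1) (1,2) (1,3) (2,3) (3,3) | (2,2) (2,1) (1,1) (1,2) (1,3) (2,3) (2,4) (3,4) (3,3) | (2,2) (2,1) (1,1) (1,2) (1,3) (1,4) (2,4) (3,4) (3,3) | (2,2) (2,1) (1,1) (1,2) (1,3) (1,4) (2,4) (2,3) (3,3) | (2,2) (2,3) (1,3) (1,2) (1,1) (2,1) (3,1) (3,2) (3,3).
That gives 5 routes.

5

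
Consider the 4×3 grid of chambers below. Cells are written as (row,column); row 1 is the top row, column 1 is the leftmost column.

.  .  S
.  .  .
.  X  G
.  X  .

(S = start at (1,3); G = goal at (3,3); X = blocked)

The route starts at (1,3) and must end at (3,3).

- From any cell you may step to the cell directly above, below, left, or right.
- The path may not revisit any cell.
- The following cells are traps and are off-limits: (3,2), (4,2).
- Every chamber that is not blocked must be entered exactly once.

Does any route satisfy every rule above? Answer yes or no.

Cell (4,1) has only one open neighbour but is neither the start nor the goal, so a Hamiltonian route would have to both enter and leave it through the same neighbour — impossible without revisiting.

no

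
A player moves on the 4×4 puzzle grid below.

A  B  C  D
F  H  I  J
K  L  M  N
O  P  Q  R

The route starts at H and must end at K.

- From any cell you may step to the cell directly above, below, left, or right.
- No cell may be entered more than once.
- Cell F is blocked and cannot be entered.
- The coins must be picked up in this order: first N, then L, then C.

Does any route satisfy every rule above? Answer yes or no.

Ignoring the required order, 21 revisit-free routes from H to K pass through all of N, L, and C; the waypoint orders that occur are C → N → L (20); L → C → N (1) — never N → L → C.

no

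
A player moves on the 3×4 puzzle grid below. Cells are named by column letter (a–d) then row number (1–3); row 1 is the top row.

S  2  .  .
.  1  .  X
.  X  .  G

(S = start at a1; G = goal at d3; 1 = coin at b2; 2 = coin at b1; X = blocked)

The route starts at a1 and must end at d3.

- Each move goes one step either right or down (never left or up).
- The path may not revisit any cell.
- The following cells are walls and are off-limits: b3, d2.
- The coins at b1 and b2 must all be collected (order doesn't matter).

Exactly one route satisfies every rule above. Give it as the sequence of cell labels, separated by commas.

a1, b1, b2, c2, c3, d3

Moves only go right or down, so the column and row indices never decrease.
Route from a1: right 1 to b1, down 1 to b2, right 1 to c2, down 1 to c3, right 1 to d3 — 5 moves in all.
Check: all required cells visited.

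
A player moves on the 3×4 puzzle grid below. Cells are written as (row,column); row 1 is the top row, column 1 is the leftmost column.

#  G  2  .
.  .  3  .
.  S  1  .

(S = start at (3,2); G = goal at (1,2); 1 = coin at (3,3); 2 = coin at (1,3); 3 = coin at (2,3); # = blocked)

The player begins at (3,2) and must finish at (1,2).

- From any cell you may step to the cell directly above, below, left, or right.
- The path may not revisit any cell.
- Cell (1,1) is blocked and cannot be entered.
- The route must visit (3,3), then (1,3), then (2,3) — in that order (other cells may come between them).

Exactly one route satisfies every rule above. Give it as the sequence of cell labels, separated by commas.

The waypoints must appear in the order (3,3), (1,3), (2,3), with no cell reused.
Route from (3,2): 2× right (reaching (3,4)), 2× up (reaching (1,4)), left to (1,3), down to (2,3), left to (2,2), up to (1,2) — 8 moves in all.
Check: order respected (1 at step 1, 2 at step 5, 3 at step 6).

(3,2), (3,3), (3,4), (2,4), (1,4), (1,3), (2,3), (2,2), (1,2)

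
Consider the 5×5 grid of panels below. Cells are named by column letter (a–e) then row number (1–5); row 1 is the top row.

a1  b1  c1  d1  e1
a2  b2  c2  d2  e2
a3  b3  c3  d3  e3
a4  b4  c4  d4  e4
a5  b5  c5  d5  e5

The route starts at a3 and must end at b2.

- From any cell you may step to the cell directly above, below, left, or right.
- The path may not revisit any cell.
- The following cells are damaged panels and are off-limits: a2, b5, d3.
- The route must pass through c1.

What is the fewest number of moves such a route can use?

Any route passes through c1 somewhere between a3 and b2. Summing Manhattan distances along the two legs (a3 → c1 → b2) gives a lower bound of 4 + 2 = 6 moves.
A route of 6 moves achieves this: a3 → b3 → c3 → c2 → c1 → b1 → b2.
Since 6 matches the lower bound, it is optimal.

6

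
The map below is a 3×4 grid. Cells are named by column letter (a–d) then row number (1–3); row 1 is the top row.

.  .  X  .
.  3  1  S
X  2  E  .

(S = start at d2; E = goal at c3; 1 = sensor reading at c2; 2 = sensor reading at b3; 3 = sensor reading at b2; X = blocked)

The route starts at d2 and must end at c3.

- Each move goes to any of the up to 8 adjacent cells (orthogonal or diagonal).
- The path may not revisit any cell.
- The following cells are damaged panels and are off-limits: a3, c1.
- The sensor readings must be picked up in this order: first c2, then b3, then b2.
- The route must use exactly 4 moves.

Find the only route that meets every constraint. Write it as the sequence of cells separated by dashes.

d2 - c2 - b3 - b2 - c3

The waypoints must appear in the order c2, b3, b2, with no cell reused.
Route from d2: left to c2, down-left to b3, up to b2, down-right to c3 — 4 moves in all.
Check: order respected (1 at step 1, 2 at step 2, 3 at step 3); 4 moves as required.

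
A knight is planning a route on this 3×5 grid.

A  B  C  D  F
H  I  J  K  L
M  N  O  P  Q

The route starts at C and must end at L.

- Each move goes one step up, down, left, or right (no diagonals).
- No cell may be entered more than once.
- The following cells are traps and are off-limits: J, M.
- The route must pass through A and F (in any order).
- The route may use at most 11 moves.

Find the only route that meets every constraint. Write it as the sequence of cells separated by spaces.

C B A H I N O P K D F L

The budget equals the shortest possible length, so every move has to be on a shortest route through the required cells.
Route from C: left 2 to A, down 1 to H, right 1 to I, down 1 to N, right 2 to P, up 2 to D, right 1 to F, down 1 to L — 11 moves in all.
Check: all required cells visited; 11 ≤ 11 moves.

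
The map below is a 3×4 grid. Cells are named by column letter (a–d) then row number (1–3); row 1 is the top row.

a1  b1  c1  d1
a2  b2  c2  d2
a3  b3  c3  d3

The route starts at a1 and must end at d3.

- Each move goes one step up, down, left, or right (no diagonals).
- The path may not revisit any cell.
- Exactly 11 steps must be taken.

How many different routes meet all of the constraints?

4

Need simple routes of exactly 11 moves from a1 to d3 (Manhattan distance 5, so 3 moves are spent on a detour and 3 undoing it).
Enumerating: a1 a2 a3 b3 b2 b1 c1 d1 d2 c2 c3 d3 | a1 a2 a3 b3 c3 c2 b2 b1 c1 d1 d2 d3 | a1 b1 b2 a2 a3 b3 c3 c2 c1 d1 d2 d3 | a1 b1 c1 d1 d2 c2 b2 a2 a3 b3 c3 d3.
That gives 4 routes.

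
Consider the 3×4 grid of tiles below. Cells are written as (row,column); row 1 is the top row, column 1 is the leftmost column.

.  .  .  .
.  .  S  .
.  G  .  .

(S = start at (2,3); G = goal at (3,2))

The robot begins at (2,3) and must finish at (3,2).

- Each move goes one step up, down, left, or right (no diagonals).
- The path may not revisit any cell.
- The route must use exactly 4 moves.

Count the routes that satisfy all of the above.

Need simple routes of exactly 4 moves from (2,3) to (3,2) (Manhattan distance 2, so 1 moves are spent on a detour and 1 undoing it).
Enumerating: (2,3) (1,3) (1,2) (2,2) (3,2) | (2,3) (2,2) (2,1) (3,1) (3,2) | (2,3) (2,4) (3,4) (3,3) (3,2).
That gives 3 routes.

3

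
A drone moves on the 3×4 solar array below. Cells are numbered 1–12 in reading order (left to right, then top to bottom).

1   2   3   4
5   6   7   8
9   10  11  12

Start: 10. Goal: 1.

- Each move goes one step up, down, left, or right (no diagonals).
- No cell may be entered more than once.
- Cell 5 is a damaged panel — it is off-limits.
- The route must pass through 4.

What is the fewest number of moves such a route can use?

7

Any route passes through 4 somewhere between 10 and 1. Summing Manhattan distances along the two legs (10 → 4 → 1) gives a lower bound of 4 + 3 = 7 moves.
A route of 7 moves achieves this: 10 → 6 → 7 → 8 → 4 → 3 → 2 → 1.
Since 7 matches the lower bound, it is optimal.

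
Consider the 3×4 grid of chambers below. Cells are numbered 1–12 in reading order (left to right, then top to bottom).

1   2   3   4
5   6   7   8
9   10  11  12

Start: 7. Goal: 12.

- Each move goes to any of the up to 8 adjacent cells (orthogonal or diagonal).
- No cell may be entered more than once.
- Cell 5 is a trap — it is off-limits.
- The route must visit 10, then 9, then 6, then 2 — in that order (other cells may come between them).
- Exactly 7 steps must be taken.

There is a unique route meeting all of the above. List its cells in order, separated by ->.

7 -> 10 -> 9 -> 6 -> 2 -> 3 -> 8 -> 12

The waypoints must appear in the order 10, 9, 6, 2, with no cell reused.
Route from 7: down-left to 10, left to 9, up-right to 6, up to 2, right to 3, down-right to 8, down to 12 — 7 moves in all.
Check: order respected (10 at step 1, 9 at step 2, 6 at step 3, 2 at step 4); 7 moves as required.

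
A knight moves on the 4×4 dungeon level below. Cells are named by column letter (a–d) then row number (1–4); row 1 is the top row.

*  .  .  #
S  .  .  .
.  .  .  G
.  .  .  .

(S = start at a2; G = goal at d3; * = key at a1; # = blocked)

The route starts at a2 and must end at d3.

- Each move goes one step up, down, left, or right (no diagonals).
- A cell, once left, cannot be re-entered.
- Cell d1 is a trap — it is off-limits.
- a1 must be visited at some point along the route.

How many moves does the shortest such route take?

6

Any route passes through a1 somewhere between a2 and d3. Summing Manhattan distances along the two legs (a2 → a1 → d3) gives a lower bound of 1 + 5 = 6 moves.
A route of 6 moves achieves this: a2 → a1 → b1 → b2 → b3 → c3 → d3.
Since 6 matches the lower bound, it is optimal.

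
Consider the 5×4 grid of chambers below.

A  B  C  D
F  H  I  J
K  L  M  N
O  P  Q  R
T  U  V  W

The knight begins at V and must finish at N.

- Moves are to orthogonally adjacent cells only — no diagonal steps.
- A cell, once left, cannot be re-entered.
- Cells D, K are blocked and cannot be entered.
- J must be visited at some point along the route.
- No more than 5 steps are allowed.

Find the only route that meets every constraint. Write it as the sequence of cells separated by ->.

V -> Q -> M -> I -> J -> N

The 5-move cap with required stops at J leaves no slack for detours.
Route from V: 3× up (reaching I), right to J, down to N — 5 moves in all.
Check: all required cells visited; 5 ≤ 5 moves.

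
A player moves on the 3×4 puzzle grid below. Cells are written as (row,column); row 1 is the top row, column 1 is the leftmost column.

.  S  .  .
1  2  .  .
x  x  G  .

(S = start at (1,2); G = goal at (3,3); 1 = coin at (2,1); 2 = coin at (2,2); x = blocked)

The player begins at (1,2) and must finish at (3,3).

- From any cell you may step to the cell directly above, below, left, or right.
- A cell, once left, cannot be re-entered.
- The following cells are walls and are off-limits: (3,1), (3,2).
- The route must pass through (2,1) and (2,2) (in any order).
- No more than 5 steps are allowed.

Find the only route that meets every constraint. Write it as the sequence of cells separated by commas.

(1,2), (1,1), (2,1), (2,2), (2,3), (3,3)

The budget equals the shortest possible length, so every move has to be on a shortest route through the required cells.
Route from (1,2): left to (1,1), down to (2,1), 2× right (reaching (2,3)), down to (3,3) — 5 moves in all.
Check: all required cells visited; 5 ≤ 5 moves.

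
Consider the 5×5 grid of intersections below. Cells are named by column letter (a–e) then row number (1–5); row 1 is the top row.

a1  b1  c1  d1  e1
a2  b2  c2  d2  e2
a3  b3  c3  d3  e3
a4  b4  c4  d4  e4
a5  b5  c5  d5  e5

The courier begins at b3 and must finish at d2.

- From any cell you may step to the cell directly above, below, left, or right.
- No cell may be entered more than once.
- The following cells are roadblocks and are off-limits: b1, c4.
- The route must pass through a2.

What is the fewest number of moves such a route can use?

5

Any route passes through a2 somewhere between b3 and d2. Summing Manhattan distances along the two legs (b3 → a2 → d2) gives a lower bound of 2 + 3 = 5 moves.
A route of 5 moves achieves this: b3 → a3 → a2 → b2 → c2 → d2.
Since 5 matches the lower bound, it is optimal.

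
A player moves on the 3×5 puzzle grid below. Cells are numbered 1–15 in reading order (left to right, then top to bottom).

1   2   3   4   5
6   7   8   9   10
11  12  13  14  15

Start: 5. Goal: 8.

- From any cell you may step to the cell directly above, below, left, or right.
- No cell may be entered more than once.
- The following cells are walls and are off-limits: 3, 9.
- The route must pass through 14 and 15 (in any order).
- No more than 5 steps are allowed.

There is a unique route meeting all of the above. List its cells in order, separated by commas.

The 5-move cap with required stops at 14, 15 leaves no slack for detours.
Route from 5: 2× down (reaching 15), 2× left (reaching 13), up to 8 — 5 moves in all.
Check: all required cells visited; 5 ≤ 5 moves.

5, 10, 15, 14, 13, 8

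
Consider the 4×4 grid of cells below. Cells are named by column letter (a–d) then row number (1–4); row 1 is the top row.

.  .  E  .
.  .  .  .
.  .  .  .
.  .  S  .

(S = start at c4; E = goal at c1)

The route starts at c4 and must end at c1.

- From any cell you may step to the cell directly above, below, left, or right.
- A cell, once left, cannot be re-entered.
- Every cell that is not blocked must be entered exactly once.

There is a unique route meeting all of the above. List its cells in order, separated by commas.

c4, d4, d3, c3, b3, b4, a4, a3, a2, a1, b1, b2, c2, d2, d1, c1

Need to visit all 16 open cells exactly once, starting at c4 and ending at c1.
Cell d1 has only two open neighbours (d2 and c1), so the path must pass straight through it: one of those is the cell it's entered from and the other is where it exits.
Route from c4: right to d4, up to d3, 2× left (reaching b3), down to b4, left to a4, 3× up (reaching a1), right to b1, down to b2, 2× right (reaching d2), up to d1, left to c1 — 15 moves in all.
Check: all 16 open cells covered.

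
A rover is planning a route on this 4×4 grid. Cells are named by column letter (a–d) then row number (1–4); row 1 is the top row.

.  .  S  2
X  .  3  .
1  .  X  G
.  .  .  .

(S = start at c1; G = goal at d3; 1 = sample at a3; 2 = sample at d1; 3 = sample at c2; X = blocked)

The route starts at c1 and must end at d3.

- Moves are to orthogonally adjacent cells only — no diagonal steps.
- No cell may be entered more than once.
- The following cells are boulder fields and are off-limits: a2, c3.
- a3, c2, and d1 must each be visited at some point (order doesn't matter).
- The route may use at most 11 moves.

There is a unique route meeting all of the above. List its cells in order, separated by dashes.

The budget equals the shortest possible length, so every move has to be on a shortest route through the required cells.
Route from c1: right 1 to d1, down 1 to d2, left 2 to b2, down 1 to b3, left 1 to a3, down 1 to a4, right 3 to d4, up 1 to d3 — 11 moves in all.
Check: all required cells visited; 11 ≤ 11 moves.

c1 - d1 - d2 - c2 - b2 - b3 - a3 - a4 - b4 - c4 - d4 - d3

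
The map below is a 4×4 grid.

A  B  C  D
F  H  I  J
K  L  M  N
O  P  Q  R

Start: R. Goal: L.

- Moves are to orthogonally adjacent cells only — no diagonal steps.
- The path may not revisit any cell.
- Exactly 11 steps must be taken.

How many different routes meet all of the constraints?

39

Need simple routes of exactly 11 moves from R to L (Manhattan distance 3, so 4 moves are spent on a detour and 4 undoing it).
Branch systematically from the start, pruning whenever the remaining move budget drops below the Manhattan distance to L or differs from it in parity. Grouping the completions by first move — via N: 19; via Q: 20 — and summing: 19 + 20 = 39.
That gives 39 routes.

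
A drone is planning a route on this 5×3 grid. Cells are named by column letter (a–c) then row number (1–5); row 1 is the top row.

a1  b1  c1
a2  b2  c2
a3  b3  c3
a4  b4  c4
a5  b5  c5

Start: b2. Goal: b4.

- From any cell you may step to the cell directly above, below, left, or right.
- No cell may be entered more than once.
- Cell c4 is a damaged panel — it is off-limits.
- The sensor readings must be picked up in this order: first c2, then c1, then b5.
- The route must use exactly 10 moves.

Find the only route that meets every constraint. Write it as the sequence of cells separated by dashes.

b2 - c2 - c1 - b1 - a1 - a2 - a3 - a4 - a5 - b5 - b4

The waypoints must appear in the order c2, c1, b5, with no cell reused.
Route from b2: right to c2, up to c1, 2× left (reaching a1), 4× down (reaching a5), right to b5, up to b4 — 10 moves in all.
Check: order respected (c2 at step 1, c1 at step 2, b5 at step 9); 10 moves as required.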